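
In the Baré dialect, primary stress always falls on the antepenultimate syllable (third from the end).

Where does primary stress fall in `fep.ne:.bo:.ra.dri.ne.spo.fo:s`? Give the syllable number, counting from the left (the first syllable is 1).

The word has 8 syllables; the antepenultimate syllable (third from the end) is syllable 6 (ne).
Primary stress: syllable 6 → fep.ne:.bo:.ra.dri.ˈne.spo.fo:s.

6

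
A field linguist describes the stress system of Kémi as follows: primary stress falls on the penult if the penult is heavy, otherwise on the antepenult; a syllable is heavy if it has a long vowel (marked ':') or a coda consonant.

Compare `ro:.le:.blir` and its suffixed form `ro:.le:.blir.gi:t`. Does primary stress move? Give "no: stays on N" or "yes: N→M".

Base `ro:.le:.blir` (3 syllables):
  Weights: 1 ro: H, 2 le: H, 3 blir H.
  The penult (syllable 2, le:) is heavy, so it takes stress.
  → primary stress on syllable 2.
Suffixed `ro:.le:.blir.gi:t` (4 syllables):
  Weights: 2 le: H, 3 blir H, 4 gi:t H.
  The penult (syllable 3, blir) is heavy, so it takes stress.
  → primary stress on syllable 3.

yes: 2→3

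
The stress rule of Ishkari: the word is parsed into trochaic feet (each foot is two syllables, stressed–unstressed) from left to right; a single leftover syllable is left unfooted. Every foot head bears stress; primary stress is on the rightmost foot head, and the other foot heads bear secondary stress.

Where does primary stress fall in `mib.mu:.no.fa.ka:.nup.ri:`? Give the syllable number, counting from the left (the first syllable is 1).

5

Parse left to right into trochaic (ˈσσ) feet: (ˈmib.mu:) (ˈno.fa) (ˈka:.nup) ri:. Syllable 7 is left unfooted.
Foot heads (stressed positions): 1, 3, 5.
End Rule Rightmost: primary stress on the rightmost head = syllable 5.
Primary stress: syllable 5 → mib.mu:.no.fa.ˈka:.nup.ri:.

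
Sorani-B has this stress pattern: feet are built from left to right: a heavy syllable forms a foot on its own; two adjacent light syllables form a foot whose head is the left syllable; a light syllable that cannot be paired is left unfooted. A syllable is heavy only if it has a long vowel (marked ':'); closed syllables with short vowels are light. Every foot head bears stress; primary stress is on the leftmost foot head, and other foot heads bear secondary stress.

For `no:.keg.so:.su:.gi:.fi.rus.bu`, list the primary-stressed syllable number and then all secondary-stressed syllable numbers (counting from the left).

primary 1, secondary 3, 4, 5, 6

Weights: 1 no: H, 2 keg L, 3 so: H, 4 su: H, 5 gi: H, 6 fi L, 7 rus L, 8 bu L.
Parse left to right (heavy = foot alone; LL = one foot; stranded L unfooted): (ˈno:) keg (ˈso:) (ˈsu:) (ˈgi:) (ˈfi.rus) bu.
Foot heads: 1, 3, 4, 5, 6.
Primary stress on the leftmost head = syllable 1.
Secondary stress on 3, 4, 5, 6: ˈno:.keg.ˌso:.ˌsu:.ˌgi:.ˌfi.rus.bu.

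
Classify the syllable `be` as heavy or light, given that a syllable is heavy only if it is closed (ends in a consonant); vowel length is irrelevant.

light

`be`: short vowel, open (no coda). Open (no coda) → light.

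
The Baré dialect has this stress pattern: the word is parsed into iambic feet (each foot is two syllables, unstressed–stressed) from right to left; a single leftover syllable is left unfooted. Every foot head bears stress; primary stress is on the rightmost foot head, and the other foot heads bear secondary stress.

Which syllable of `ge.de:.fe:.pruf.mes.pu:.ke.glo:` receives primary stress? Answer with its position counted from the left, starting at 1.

8

Parse right to left into iambic (σˈσ) feet: (ge.ˈde:) (fe:.ˈpruf) (mes.ˈpu:) (ke.ˈglo:).
Foot heads (stressed positions): 2, 4, 6, 8.
End Rule Rightmost: primary stress on the rightmost head = syllable 8.
Primary stress: syllable 8 → ge.de:.fe:.pruf.mes.pu:.ke.ˈglo:.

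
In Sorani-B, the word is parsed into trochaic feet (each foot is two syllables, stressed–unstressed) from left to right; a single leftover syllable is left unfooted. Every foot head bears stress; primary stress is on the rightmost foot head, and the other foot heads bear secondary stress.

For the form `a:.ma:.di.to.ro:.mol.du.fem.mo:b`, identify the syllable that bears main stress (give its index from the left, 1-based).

Parse left to right into trochaic (ˈσσ) feet: (ˈa:.ma:) (ˈdi.to) (ˈro:.mol) (ˈdu.fem) mo:b. Syllable 9 is left unfooted.
Foot heads (stressed positions): 1, 3, 5, 7.
End Rule Rightmost: primary stress on the rightmost head = syllable 7.
Primary stress: syllable 7 → a:.ma:.di.to.ro:.mol.ˈdu.fem.mo:b.

7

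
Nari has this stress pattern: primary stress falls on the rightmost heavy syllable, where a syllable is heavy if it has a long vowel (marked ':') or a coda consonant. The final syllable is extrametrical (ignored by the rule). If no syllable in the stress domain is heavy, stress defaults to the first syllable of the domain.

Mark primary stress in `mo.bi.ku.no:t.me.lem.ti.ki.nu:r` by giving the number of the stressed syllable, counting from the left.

The final syllable (9, nu:r) is extrametrical; the stress domain is syllables 1–8.
Weights: 1 mo L, 2 bi L, 3 ku L, 4 no:t H, 5 me L, 6 lem H, 7 ti L, 8 ki L.
Heavy syllables in the domain: 4, 6. The rightmost is syllable 6 (lem).
Primary stress: syllable 6 → mo.bi.ku.no:t.me.ˈlem.ti.ki.nu:r.

6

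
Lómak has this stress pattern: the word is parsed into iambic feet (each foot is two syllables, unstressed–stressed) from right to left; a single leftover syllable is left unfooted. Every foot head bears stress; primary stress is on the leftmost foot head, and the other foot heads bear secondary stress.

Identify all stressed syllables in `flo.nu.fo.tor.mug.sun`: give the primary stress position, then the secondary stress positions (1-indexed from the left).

primary 2, secondary 4, 6

Parse right to left into iambic (σˈσ) feet: (flo.ˈnu) (fo.ˈtor) (mug.ˈsun).
Foot heads (stressed positions): 2, 4, 6.
End Rule Leftmost: primary stress on the leftmost head = syllable 2.
Secondary stress on 4, 6: flo.ˈnu.fo.ˌtor.mug.ˌsun.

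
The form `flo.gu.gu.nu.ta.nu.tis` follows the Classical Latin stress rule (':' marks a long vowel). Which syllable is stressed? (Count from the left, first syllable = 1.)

5

Classical Latin: stress the penult if heavy (long vowel or closed), else the antepenult.
Weights: 5 ta L, 6 nu L, 7 tis H.
The penult (syllable 6, nu) is light, so stress falls on the antepenult (syllable 5, ta).
Stress on syllable 5: flo.gu.gu.nu.ˈta.nu.tis.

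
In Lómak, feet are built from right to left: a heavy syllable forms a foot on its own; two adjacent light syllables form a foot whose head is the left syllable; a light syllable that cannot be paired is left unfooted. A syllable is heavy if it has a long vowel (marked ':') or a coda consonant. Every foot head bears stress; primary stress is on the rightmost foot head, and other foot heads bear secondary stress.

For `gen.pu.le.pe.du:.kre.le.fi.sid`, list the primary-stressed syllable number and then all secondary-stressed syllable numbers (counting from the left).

Weights: 1 gen H, 2 pu L, 3 le L, 4 pe L, 5 du: H, 6 kre L, 7 le L, 8 fi L, 9 sid H.
Parse right to left (heavy = foot alone; LL = one foot; stranded L unfooted): (ˈgen) pu (ˈle.pe) (ˈdu:) kre (ˈle.fi) (ˈsid).
Foot heads: 1, 3, 5, 7, 9.
Primary stress on the rightmost head = syllable 9.
Secondary stress on 1, 3, 5, 7: ˌgen.pu.ˌle.pe.ˌdu:.kre.ˌle.fi.ˈsid.

primary 9, secondary 1, 3, 5, 7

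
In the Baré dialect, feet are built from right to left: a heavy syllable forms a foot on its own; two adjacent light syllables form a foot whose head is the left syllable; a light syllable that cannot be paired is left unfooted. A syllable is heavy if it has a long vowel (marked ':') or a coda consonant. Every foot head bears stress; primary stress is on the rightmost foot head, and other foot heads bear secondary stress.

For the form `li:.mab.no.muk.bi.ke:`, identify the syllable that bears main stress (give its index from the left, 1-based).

6

Weights: 1 li: H, 2 mab H, 3 no L, 4 muk H, 5 bi L, 6 ke: H.
Parse right to left (heavy = foot alone; LL = one foot; stranded L unfooted): (ˈli:) (ˈmab) no (ˈmuk) bi (ˈke:).
Foot heads: 1, 2, 4, 6.
Primary stress on the rightmost head = syllable 6.
Primary stress: syllable 6 → li:.mab.no.muk.bi.ˈke:.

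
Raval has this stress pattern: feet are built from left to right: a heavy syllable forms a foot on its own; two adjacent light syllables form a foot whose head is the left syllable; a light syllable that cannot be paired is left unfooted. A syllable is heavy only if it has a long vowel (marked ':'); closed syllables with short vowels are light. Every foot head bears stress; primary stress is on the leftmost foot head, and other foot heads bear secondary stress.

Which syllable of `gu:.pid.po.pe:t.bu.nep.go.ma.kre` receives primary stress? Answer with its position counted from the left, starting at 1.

1

Weights: 1 gu: H, 2 pid L, 3 po L, 4 pe:t H, 5 bu L, 6 nep L, 7 go L, 8 ma L, 9 kre L.
Parse left to right (heavy = foot alone; LL = one foot; stranded L unfooted): (ˈgu:) (ˈpid.po) (ˈpe:t) (ˈbu.nep) (ˈgo.ma) kre.
Foot heads: 1, 2, 4, 5, 7.
Primary stress on the leftmost head = syllable 1.
Primary stress: syllable 1 → ˈgu:.pid.po.pe:t.bu.nep.go.ma.kre.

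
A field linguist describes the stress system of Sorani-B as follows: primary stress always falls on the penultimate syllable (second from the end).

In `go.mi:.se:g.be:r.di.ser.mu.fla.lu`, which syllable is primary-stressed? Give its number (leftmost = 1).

8

The word has 9 syllables; the penultimate syllable (second from the end) is syllable 8 (fla).
Primary stress: syllable 8 → go.mi:.se:g.be:r.di.ser.mu.ˈfla.lu.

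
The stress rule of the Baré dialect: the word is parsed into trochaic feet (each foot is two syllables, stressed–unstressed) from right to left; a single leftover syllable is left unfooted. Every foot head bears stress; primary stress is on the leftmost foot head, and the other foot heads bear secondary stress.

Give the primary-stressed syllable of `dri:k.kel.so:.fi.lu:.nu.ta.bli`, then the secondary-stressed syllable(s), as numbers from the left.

primary 1, secondary 3, 5, 7

Parse right to left into trochaic (ˈσσ) feet: (ˈdri:k.kel) (ˈso:.fi) (ˈlu:.nu) (ˈta.bli).
Foot heads (stressed positions): 1, 3, 5, 7.
End Rule Leftmost: primary stress on the leftmost head = syllable 1.
Secondary stress on 3, 5, 7: ˈdri:k.kel.ˌso:.fi.ˌlu:.nu.ˌta.bli.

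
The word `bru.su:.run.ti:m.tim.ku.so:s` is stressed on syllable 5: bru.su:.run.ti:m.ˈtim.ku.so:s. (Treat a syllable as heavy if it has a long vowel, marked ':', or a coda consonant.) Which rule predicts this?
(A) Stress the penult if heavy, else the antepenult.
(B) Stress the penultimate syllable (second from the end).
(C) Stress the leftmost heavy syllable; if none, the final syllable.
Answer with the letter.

A

Rule A → syllable 5 ✓.
Rule B → syllable 6 (observed: 5).
Rule C → syllable 2 (observed: 5).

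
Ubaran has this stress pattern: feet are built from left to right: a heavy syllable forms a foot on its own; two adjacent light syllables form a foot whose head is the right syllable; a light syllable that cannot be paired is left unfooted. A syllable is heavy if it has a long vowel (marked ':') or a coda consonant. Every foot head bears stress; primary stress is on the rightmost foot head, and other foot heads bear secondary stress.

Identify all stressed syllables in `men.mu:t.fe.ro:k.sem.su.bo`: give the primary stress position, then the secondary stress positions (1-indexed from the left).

primary 7, secondary 1, 2, 4, 5

Weights: 1 men H, 2 mu:t H, 3 fe L, 4 ro:k H, 5 sem H, 6 su L, 7 bo L.
Parse left to right (heavy = foot alone; LL = one foot; stranded L unfooted): (ˈmen) (ˈmu:t) fe (ˈro:k) (ˈsem) (su.ˈbo).
Foot heads: 1, 2, 4, 5, 7.
Primary stress on the rightmost head = syllable 7.
Secondary stress on 1, 2, 4, 5: ˌmen.ˌmu:t.fe.ˌro:k.ˌsem.su.ˈbo.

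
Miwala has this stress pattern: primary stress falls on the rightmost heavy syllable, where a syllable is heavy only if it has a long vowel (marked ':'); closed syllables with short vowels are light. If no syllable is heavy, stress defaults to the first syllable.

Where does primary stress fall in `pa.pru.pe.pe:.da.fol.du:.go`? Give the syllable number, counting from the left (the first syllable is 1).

Weights: 1 pa L, 2 pru L, 3 pe L, 4 pe: H, 5 da L, 6 fol L, 7 du: H, 8 go L.
Heavy syllables in the domain: 4, 7. The rightmost is syllable 7 (du:).
Primary stress: syllable 7 → pa.pru.pe.pe:.da.fol.ˈdu:.go.

7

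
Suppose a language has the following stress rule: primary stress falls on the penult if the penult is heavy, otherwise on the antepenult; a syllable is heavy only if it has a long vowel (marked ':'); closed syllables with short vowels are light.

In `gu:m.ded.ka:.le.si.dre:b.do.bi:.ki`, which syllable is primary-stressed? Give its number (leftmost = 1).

Weights: 7 do L, 8 bi: H, 9 ki L.
The penult (syllable 8, bi:) is heavy, so it takes stress.
Primary stress: syllable 8 → gu:m.ded.ka:.le.si.dre:b.do.ˈbi:.ki.

8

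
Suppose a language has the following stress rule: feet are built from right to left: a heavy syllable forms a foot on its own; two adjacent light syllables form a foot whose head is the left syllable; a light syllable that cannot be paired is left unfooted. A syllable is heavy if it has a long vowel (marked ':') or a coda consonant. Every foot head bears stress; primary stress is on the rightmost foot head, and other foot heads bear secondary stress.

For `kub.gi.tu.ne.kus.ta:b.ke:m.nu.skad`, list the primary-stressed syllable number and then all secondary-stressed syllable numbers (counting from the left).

Weights: 1 kub H, 2 gi L, 3 tu L, 4 ne L, 5 kus H, 6 ta:b H, 7 ke:m H, 8 nu L, 9 skad H.
Parse right to left (heavy = foot alone; LL = one foot; stranded L unfooted): (ˈkub) gi (ˈtu.ne) (ˈkus) (ˈta:b) (ˈke:m) nu (ˈskad).
Foot heads: 1, 3, 5, 6, 7, 9.
Primary stress on the rightmost head = syllable 9.
Secondary stress on 1, 3, 5, 6, 7: ˌkub.gi.ˌtu.ne.ˌkus.ˌta:b.ˌke:m.nu.ˈskad.

primary 9, secondary 1, 3, 5, 6, 7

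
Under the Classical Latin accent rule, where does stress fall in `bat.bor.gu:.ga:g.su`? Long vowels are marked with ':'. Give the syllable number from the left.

4

Classical Latin: stress the penult if heavy (long vowel or closed), else the antepenult.
Weights: 3 gu: H, 4 ga:g H, 5 su L.
The penult (syllable 4, ga:g) is heavy, so it takes stress.
Stress on syllable 4: bat.bor.gu:.ˈga:g.su.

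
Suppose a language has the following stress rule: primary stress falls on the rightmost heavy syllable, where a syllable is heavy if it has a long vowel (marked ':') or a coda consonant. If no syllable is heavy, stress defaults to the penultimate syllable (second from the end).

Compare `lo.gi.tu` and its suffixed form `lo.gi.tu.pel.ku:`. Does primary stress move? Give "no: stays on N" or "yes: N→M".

yes: 2→5

Base `lo.gi.tu` (3 syllables):
  Weights: 1 lo L, 2 gi L, 3 tu L.
  No heavy syllable in the domain; default to the penultimate syllable (second from the end) = syllable 2.
  → primary stress on syllable 2.
Suffixed `lo.gi.tu.pel.ku:` (5 syllables):
  Weights: 1 lo L, 2 gi L, 3 tu L, 4 pel H, 5 ku: H.
  Heavy syllables in the domain: 4, 5. The rightmost is syllable 5 (ku:).
  → primary stress on syllable 5.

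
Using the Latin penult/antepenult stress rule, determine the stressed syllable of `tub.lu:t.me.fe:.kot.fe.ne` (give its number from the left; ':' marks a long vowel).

5

Classical Latin: stress the penult if heavy (long vowel or closed), else the antepenult.
Weights: 5 kot H, 6 fe L, 7 ne L.
The penult (syllable 6, fe) is light, so stress falls on the antepenult (syllable 5, kot).
Stress on syllable 5: tub.lu:t.me.fe:.ˈkot.fe.ne.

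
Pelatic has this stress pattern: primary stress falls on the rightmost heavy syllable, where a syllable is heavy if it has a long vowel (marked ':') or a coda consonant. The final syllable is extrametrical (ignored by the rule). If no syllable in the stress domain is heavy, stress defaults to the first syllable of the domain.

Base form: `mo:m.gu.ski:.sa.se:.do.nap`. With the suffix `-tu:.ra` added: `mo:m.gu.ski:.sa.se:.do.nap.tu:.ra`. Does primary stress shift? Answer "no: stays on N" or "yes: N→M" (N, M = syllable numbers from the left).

Base `mo:m.gu.ski:.sa.se:.do.nap` (7 syllables):
  The final syllable (7, nap) is extrametrical; the stress domain is syllables 1–6.
  Weights: 1 mo:m H, 2 gu L, 3 ski: H, 4 sa L, 5 se: H, 6 do L.
  Heavy syllables in the domain: 1, 3, 5. The rightmost is syllable 5 (se:).
  → primary stress on syllable 5.
Suffixed `mo:m.gu.ski:.sa.se:.do.nap.tu:.ra` (9 syllables):
  The final syllable (9, ra) is extrametrical; the stress domain is syllables 1–8.
  Weights: 1 mo:m H, 2 gu L, 3 ski: H, 4 sa L, 5 se: H, 6 do L, 7 nap H, 8 tu: H.
  Heavy syllables in the domain: 1, 3, 5, 7, 8. The rightmost is syllable 8 (tu:).
  → primary stress on syllable 8.

yes: 5→8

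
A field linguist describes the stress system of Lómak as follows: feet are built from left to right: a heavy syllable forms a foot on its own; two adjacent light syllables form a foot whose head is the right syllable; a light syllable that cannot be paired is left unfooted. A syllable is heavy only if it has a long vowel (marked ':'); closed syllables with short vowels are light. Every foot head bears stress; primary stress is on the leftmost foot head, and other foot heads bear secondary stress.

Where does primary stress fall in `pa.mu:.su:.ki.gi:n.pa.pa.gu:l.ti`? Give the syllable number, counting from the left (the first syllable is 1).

2

Weights: 1 pa L, 2 mu: H, 3 su: H, 4 ki L, 5 gi:n H, 6 pa L, 7 pa L, 8 gu:l H, 9 ti L.
Parse left to right (heavy = foot alone; LL = one foot; stranded L unfooted): pa (ˈmu:) (ˈsu:) ki (ˈgi:n) (pa.ˈpa) (ˈgu:l) ti.
Foot heads: 2, 3, 5, 7, 8.
Primary stress on the leftmost head = syllable 2.
Primary stress: syllable 2 → pa.ˈmu:.su:.ki.gi:n.pa.pa.gu:l.ti.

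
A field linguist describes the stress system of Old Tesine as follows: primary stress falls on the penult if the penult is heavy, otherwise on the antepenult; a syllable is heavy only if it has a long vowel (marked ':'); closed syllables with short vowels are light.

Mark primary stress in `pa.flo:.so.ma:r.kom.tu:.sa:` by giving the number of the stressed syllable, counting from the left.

Weights: 5 kom L, 6 tu: H, 7 sa: H.
The penult (syllable 6, tu:) is heavy, so it takes stress.
Primary stress: syllable 6 → pa.flo:.so.ma:r.kom.ˈtu:.sa:.

6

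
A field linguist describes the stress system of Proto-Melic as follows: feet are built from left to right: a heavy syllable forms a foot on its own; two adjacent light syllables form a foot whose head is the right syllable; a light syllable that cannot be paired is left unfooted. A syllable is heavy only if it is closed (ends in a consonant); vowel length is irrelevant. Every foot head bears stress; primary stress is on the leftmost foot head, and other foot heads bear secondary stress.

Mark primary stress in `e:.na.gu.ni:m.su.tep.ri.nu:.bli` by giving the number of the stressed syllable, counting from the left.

2

Weights: 1 e: L, 2 na L, 3 gu L, 4 ni:m H, 5 su L, 6 tep H, 7 ri L, 8 nu: L, 9 bli L.
Parse left to right (heavy = foot alone; LL = one foot; stranded L unfooted): (e:.ˈna) gu (ˈni:m) su (ˈtep) (ri.ˈnu:) bli.
Foot heads: 2, 4, 6, 8.
Primary stress on the leftmost head = syllable 2.
Primary stress: syllable 2 → e:.ˈna.gu.ni:m.su.tep.ri.nu:.bli.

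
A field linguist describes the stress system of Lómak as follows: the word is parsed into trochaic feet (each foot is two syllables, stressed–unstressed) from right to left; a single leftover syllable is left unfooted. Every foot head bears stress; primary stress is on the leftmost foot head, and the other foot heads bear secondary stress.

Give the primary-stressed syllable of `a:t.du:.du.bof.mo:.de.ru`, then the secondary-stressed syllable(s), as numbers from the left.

Parse right to left into trochaic (ˈσσ) feet: a:t (ˈdu:.du) (ˈbof.mo:) (ˈde.ru). Syllable 1 is left unfooted.
Foot heads (stressed positions): 2, 4, 6.
End Rule Leftmost: primary stress on the leftmost head = syllable 2.
Secondary stress on 4, 6: a:t.ˈdu:.du.ˌbof.mo:.ˌde.ru.

primary 2, secondary 4, 6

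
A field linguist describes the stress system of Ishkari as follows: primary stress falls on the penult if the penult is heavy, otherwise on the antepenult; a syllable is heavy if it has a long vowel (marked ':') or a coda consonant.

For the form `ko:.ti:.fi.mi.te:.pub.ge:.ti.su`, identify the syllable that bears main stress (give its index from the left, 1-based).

7

Weights: 7 ge: H, 8 ti L, 9 su L.
The penult (syllable 8, ti) is light, so stress falls on the antepenult (syllable 7, ge:).
Primary stress: syllable 7 → ko:.ti:.fi.mi.te:.pub.ˈge:.ti.su.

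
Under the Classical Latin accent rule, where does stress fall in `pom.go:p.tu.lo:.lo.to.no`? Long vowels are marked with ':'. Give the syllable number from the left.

Classical Latin: stress the penult if heavy (long vowel or closed), else the antepenult.
Weights: 5 lo L, 6 to L, 7 no L.
The penult (syllable 6, to) is light, so stress falls on the antepenult (syllable 5, lo).
Stress on syllable 5: pom.go:p.tu.lo:.ˈlo.to.no.

5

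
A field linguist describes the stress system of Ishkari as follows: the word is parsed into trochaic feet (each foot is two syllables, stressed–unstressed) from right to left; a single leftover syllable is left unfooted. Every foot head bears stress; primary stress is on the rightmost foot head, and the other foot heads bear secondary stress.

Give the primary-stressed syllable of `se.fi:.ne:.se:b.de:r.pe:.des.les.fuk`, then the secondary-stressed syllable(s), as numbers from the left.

primary 8, secondary 2, 4, 6

Parse right to left into trochaic (ˈσσ) feet: se (ˈfi:.ne:) (ˈse:b.de:r) (ˈpe:.des) (ˈles.fuk). Syllable 1 is left unfooted.
Foot heads (stressed positions): 2, 4, 6, 8.
End Rule Rightmost: primary stress on the rightmost head = syllable 8.
Secondary stress on 2, 4, 6: se.ˌfi:.ne:.ˌse:b.de:r.ˌpe:.des.ˈles.fuk.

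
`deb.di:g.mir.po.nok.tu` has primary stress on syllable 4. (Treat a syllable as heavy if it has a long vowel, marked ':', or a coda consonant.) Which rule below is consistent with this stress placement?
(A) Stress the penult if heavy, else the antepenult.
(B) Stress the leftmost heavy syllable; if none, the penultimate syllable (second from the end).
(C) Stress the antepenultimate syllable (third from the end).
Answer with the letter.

C

Rule A → syllable 5 (observed: 4).
Rule B → syllable 1 (observed: 4).
Rule C → syllable 4 ✓.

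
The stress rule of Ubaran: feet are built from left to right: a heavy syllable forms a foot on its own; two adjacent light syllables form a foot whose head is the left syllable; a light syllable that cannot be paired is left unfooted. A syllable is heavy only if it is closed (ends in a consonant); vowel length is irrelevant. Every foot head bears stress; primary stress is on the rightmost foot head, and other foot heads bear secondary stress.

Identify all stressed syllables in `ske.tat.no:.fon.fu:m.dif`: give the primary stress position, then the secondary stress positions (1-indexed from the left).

Weights: 1 ske L, 2 tat H, 3 no: L, 4 fon H, 5 fu:m H, 6 dif H.
Parse left to right (heavy = foot alone; LL = one foot; stranded L unfooted): ske (ˈtat) no: (ˈfon) (ˈfu:m) (ˈdif).
Foot heads: 2, 4, 5, 6.
Primary stress on the rightmost head = syllable 6.
Secondary stress on 2, 4, 5: ske.ˌtat.no:.ˌfon.ˌfu:m.ˈdif.

primary 6, secondary 2, 4, 5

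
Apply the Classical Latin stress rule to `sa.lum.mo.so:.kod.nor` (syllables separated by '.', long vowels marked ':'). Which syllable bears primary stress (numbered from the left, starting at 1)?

5

Classical Latin: stress the penult if heavy (long vowel or closed), else the antepenult.
Weights: 4 so: H, 5 kod H, 6 nor H.
The penult (syllable 5, kod) is heavy, so it takes stress.
Stress on syllable 5: sa.lum.mo.so:.ˈkod.nor.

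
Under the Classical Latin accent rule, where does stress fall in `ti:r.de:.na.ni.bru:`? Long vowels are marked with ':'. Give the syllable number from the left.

Classical Latin: stress the penult if heavy (long vowel or closed), else the antepenult.
Weights: 3 na L, 4 ni L, 5 bru: H.
The penult (syllable 4, ni) is light, so stress falls on the antepenult (syllable 3, na).
Stress on syllable 3: ti:r.de:.ˈna.ni.bru:.

3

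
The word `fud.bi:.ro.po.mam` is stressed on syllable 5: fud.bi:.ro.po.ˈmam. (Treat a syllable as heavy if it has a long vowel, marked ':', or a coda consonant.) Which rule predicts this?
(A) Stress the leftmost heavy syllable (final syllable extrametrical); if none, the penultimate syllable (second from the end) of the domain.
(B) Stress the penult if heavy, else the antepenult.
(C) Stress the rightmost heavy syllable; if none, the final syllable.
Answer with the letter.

Rule A → syllable 1 (observed: 5).
Rule B → syllable 3 (observed: 5).
Rule C → syllable 5 ✓.

C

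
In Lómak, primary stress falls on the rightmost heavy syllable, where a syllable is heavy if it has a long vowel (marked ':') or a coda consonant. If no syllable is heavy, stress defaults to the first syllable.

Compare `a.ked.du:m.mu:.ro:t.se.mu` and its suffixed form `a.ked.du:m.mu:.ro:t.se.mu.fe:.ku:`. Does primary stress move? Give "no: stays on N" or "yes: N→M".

yes: 5→9

Base `a.ked.du:m.mu:.ro:t.se.mu` (7 syllables):
  Weights: 1 a L, 2 ked H, 3 du:m H, 4 mu: H, 5 ro:t H, 6 se L, 7 mu L.
  Heavy syllables in the domain: 2, 3, 4, 5. The rightmost is syllable 5 (ro:t).
  → primary stress on syllable 5.
Suffixed `a.ked.du:m.mu:.ro:t.se.mu.fe:.ku:` (9 syllables):
  Weights: 1 a L, 2 ked H, 3 du:m H, 4 mu: H, 5 ro:t H, 6 se L, 7 mu L, 8 fe: H, 9 ku: H.
  Heavy syllables in the domain: 2, 3, 4, 5, 8, 9. The rightmost is syllable 9 (ku:).
  → primary stress on syllable 9.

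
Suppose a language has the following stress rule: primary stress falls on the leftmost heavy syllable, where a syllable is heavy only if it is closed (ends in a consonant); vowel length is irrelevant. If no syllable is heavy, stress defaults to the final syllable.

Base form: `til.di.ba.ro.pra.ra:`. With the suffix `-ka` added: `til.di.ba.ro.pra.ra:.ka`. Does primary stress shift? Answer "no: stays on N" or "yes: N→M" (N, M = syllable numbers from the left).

no: stays on 1

Base `til.di.ba.ro.pra.ra:` (6 syllables):
  Weights: 1 til H, 2 di L, 3 ba L, 4 ro L, 5 pra L, 6 ra: L.
  Heavy syllables in the domain: 1. The leftmost is syllable 1 (til).
  → primary stress on syllable 1.
Suffixed `til.di.ba.ro.pra.ra:.ka` (7 syllables):
  Weights: 1 til H, 2 di L, 3 ba L, 4 ro L, 5 pra L, 6 ra: L, 7 ka L.
  Heavy syllables in the domain: 1. The leftmost is syllable 1 (til).
  → primary stress on syllable 1.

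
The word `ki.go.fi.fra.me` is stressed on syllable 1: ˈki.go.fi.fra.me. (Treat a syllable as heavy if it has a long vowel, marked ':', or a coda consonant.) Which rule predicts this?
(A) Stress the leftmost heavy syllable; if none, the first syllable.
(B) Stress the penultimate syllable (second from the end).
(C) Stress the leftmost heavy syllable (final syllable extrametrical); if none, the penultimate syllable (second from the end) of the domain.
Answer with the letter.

A

Rule A → syllable 1 ✓.
Rule B → syllable 4 (observed: 1).
Rule C → syllable 3 (observed: 1).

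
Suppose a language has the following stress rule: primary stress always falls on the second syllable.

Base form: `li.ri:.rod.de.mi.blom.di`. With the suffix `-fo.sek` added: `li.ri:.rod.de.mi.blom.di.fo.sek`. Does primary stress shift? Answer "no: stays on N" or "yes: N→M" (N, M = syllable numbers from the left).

no: stays on 2

Base `li.ri:.rod.de.mi.blom.di` (7 syllables):
  The word has 7 syllables; the second syllable is syllable 2 (ri:).
  → primary stress on syllable 2.
Suffixed `li.ri:.rod.de.mi.blom.di.fo.sek` (9 syllables):
  The word has 9 syllables; the second syllable is syllable 2 (ri:).
  → primary stress on syllable 2.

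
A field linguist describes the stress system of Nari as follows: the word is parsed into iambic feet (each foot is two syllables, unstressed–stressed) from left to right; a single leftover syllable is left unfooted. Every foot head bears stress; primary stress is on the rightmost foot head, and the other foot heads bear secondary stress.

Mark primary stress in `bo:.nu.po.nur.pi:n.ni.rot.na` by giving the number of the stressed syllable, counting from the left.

Parse left to right into iambic (σˈσ) feet: (bo:.ˈnu) (po.ˈnur) (pi:n.ˈni) (rot.ˈna).
Foot heads (stressed positions): 2, 4, 6, 8.
End Rule Rightmost: primary stress on the rightmost head = syllable 8.
Primary stress: syllable 8 → bo:.nu.po.nur.pi:n.ni.rot.ˈna.

8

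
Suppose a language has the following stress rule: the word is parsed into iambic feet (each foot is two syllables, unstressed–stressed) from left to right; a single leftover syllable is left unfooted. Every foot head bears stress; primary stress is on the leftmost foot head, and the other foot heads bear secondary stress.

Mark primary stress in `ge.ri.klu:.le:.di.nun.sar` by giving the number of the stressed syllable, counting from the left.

Parse left to right into iambic (σˈσ) feet: (ge.ˈri) (klu:.ˈle:) (di.ˈnun) sar. Syllable 7 is left unfooted.
Foot heads (stressed positions): 2, 4, 6.
End Rule Leftmost: primary stress on the leftmost head = syllable 2.
Primary stress: syllable 2 → ge.ˈri.klu:.le:.di.nun.sar.

2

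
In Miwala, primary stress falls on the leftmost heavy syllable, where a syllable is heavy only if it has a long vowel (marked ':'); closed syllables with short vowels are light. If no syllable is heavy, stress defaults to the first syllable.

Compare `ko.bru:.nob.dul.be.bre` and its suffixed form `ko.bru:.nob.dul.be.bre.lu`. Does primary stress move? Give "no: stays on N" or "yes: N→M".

no: stays on 2

Base `ko.bru:.nob.dul.be.bre` (6 syllables):
  Weights: 1 ko L, 2 bru: H, 3 nob L, 4 dul L, 5 be L, 6 bre L.
  Heavy syllables in the domain: 2. The leftmost is syllable 2 (bru:).
  → primary stress on syllable 2.
Suffixed `ko.bru:.nob.dul.be.bre.lu` (7 syllables):
  Weights: 1 ko L, 2 bru: H, 3 nob L, 4 dul L, 5 be L, 6 bre L, 7 lu L.
  Heavy syllables in the domain: 2. The leftmost is syllable 2 (bru:).
  → primary stress on syllable 2.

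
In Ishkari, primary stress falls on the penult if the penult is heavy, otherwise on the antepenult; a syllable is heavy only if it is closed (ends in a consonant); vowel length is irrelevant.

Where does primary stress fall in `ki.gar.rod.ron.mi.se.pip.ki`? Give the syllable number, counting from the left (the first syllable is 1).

7

Weights: 6 se L, 7 pip H, 8 ki L.
The penult (syllable 7, pip) is heavy, so it takes stress.
Primary stress: syllable 7 → ki.gar.rod.ron.mi.se.ˈpip.ki.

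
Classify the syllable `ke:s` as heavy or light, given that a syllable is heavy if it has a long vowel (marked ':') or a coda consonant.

`ke:s`: long vowel, closed (coda /s/). Long vowel and closed → heavy.

heavy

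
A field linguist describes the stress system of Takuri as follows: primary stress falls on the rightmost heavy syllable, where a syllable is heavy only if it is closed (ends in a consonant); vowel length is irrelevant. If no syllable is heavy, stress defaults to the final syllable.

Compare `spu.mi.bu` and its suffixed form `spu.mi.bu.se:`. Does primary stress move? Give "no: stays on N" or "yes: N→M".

yes: 3→4

Base `spu.mi.bu` (3 syllables):
  Weights: 1 spu L, 2 mi L, 3 bu L.
  No heavy syllable in the domain; default to the final syllable = syllable 3.
  → primary stress on syllable 3.
Suffixed `spu.mi.bu.se:` (4 syllables):
  Weights: 1 spu L, 2 mi L, 3 bu L, 4 se: L.
  No heavy syllable in the domain; default to the final syllable = syllable 4.
  → primary stress on syllable 4.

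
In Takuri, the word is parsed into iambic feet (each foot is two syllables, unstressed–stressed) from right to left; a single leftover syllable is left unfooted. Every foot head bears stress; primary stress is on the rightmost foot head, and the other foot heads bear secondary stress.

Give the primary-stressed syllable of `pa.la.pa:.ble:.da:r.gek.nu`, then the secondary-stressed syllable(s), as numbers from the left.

primary 7, secondary 3, 5

Parse right to left into iambic (σˈσ) feet: pa (la.ˈpa:) (ble:.ˈda:r) (gek.ˈnu). Syllable 1 is left unfooted.
Foot heads (stressed positions): 3, 5, 7.
End Rule Rightmost: primary stress on the rightmost head = syllable 7.
Secondary stress on 3, 5: pa.la.ˌpa:.ble:.ˌda:r.gek.ˈnu.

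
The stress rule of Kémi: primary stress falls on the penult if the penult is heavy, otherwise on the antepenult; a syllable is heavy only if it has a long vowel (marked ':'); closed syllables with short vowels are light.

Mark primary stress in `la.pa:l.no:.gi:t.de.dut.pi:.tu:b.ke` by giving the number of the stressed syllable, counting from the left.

Weights: 7 pi: H, 8 tu:b H, 9 ke L.
The penult (syllable 8, tu:b) is heavy, so it takes stress.
Primary stress: syllable 8 → la.pa:l.no:.gi:t.de.dut.pi:.ˈtu:b.ke.

8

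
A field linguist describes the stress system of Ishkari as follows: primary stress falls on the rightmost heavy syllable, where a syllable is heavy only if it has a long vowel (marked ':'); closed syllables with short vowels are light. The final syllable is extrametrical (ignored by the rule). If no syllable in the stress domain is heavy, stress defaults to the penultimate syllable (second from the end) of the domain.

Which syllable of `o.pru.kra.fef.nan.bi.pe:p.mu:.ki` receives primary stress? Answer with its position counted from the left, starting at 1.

8

The final syllable (9, ki) is extrametrical; the stress domain is syllables 1–8.
Weights: 1 o L, 2 pru L, 3 kra L, 4 fef L, 5 nan L, 6 bi L, 7 pe:p H, 8 mu: H.
Heavy syllables in the domain: 7, 8. The rightmost is syllable 8 (mu:).
Primary stress: syllable 8 → o.pru.kra.fef.nan.bi.pe:p.ˈmu:.ki.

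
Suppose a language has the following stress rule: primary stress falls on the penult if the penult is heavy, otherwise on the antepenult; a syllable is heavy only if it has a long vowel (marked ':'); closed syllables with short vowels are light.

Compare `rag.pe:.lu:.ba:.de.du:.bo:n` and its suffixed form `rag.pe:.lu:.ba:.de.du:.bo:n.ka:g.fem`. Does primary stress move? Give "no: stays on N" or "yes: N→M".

Base `rag.pe:.lu:.ba:.de.du:.bo:n` (7 syllables):
  Weights: 5 de L, 6 du: H, 7 bo:n H.
  The penult (syllable 6, du:) is heavy, so it takes stress.
  → primary stress on syllable 6.
Suffixed `rag.pe:.lu:.ba:.de.du:.bo:n.ka:g.fem` (9 syllables):
  Weights: 7 bo:n H, 8 ka:g H, 9 fem L.
  The penult (syllable 8, ka:g) is heavy, so it takes stress.
  → primary stress on syllable 8.

yes: 6→8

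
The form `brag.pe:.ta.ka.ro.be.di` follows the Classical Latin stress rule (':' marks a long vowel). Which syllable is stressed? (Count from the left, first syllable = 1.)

Classical Latin: stress the penult if heavy (long vowel or closed), else the antepenult.
Weights: 5 ro L, 6 be L, 7 di L.
The penult (syllable 6, be) is light, so stress falls on the antepenult (syllable 5, ro).
Stress on syllable 5: brag.pe:.ta.ka.ˈro.be.di.

5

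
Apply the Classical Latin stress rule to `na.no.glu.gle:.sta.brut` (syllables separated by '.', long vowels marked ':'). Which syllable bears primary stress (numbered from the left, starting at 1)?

4

Classical Latin: stress the penult if heavy (long vowel or closed), else the antepenult.
Weights: 4 gle: H, 5 sta L, 6 brut H.
The penult (syllable 5, sta) is light, so stress falls on the antepenult (syllable 4, gle:).
Stress on syllable 4: na.no.glu.ˈgle:.sta.brut.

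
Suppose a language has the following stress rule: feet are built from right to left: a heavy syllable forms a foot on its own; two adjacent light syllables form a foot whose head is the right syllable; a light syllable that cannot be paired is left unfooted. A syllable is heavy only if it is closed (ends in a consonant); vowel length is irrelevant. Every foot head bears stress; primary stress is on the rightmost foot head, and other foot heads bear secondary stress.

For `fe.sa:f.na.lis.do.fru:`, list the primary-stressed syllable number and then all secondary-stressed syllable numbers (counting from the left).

Weights: 1 fe L, 2 sa:f H, 3 na L, 4 lis H, 5 do L, 6 fru: L.
Parse right to left (heavy = foot alone; LL = one foot; stranded L unfooted): fe (ˈsa:f) na (ˈlis) (do.ˈfru:).
Foot heads: 2, 4, 6.
Primary stress on the rightmost head = syllable 6.
Secondary stress on 2, 4: fe.ˌsa:f.na.ˌlis.do.ˈfru:.

primary 6, secondary 2, 4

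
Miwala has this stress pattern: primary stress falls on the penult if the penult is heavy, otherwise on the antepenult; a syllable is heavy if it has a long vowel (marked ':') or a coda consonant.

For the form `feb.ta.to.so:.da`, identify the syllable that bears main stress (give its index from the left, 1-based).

4

Weights: 3 to L, 4 so: H, 5 da L.
The penult (syllable 4, so:) is heavy, so it takes stress.
Primary stress: syllable 4 → feb.ta.to.ˈso:.da.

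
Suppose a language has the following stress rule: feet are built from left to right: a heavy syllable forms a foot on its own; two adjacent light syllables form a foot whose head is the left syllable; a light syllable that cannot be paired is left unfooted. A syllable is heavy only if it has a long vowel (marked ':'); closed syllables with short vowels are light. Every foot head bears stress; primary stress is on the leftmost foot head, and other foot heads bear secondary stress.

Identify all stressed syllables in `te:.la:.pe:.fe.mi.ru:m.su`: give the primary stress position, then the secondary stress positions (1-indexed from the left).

Weights: 1 te: H, 2 la: H, 3 pe: H, 4 fe L, 5 mi L, 6 ru:m H, 7 su L.
Parse left to right (heavy = foot alone; LL = one foot; stranded L unfooted): (ˈte:) (ˈla:) (ˈpe:) (ˈfe.mi) (ˈru:m) su.
Foot heads: 1, 2, 3, 4, 6.
Primary stress on the leftmost head = syllable 1.
Secondary stress on 2, 3, 4, 6: ˈte:.ˌla:.ˌpe:.ˌfe.mi.ˌru:m.su.

primary 1, secondary 2, 3, 4, 6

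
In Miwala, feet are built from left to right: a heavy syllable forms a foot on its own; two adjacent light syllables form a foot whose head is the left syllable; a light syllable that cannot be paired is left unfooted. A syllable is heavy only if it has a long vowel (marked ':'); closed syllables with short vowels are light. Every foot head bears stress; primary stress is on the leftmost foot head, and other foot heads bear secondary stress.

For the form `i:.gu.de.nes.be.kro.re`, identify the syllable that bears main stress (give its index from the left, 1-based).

Weights: 1 i: H, 2 gu L, 3 de L, 4 nes L, 5 be L, 6 kro L, 7 re L.
Parse left to right (heavy = foot alone; LL = one foot; stranded L unfooted): (ˈi:) (ˈgu.de) (ˈnes.be) (ˈkro.re).
Foot heads: 1, 2, 4, 6.
Primary stress on the leftmost head = syllable 1.
Primary stress: syllable 1 → ˈi:.gu.de.nes.be.kro.re.

1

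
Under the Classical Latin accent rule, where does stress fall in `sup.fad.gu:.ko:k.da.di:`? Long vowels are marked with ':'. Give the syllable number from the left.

Classical Latin: stress the penult if heavy (long vowel or closed), else the antepenult.
Weights: 4 ko:k H, 5 da L, 6 di: H.
The penult (syllable 5, da) is light, so stress falls on the antepenult (syllable 4, ko:k).
Stress on syllable 4: sup.fad.gu:.ˈko:k.da.di:.

4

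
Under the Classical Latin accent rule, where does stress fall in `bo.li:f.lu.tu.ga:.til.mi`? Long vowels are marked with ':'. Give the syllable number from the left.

6

Classical Latin: stress the penult if heavy (long vowel or closed), else the antepenult.
Weights: 5 ga: H, 6 til H, 7 mi L.
The penult (syllable 6, til) is heavy, so it takes stress.
Stress on syllable 6: bo.li:f.lu.tu.ga:.ˈtil.mi.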